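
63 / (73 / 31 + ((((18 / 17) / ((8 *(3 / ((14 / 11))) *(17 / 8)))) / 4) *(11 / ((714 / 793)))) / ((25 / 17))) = 3135650 / 119937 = 26.14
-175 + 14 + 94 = -67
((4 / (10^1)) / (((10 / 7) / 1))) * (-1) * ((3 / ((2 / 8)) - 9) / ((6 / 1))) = -7 / 50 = -0.14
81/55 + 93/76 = 11271/4180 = 2.70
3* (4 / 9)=4 / 3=1.33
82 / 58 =41 / 29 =1.41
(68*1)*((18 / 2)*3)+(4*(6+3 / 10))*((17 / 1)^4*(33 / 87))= 116026326 / 145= 800181.56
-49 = -49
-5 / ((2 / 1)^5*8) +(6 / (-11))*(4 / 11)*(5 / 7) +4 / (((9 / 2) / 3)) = 1629791 / 650496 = 2.51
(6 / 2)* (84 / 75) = 84 / 25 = 3.36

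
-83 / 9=-9.22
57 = 57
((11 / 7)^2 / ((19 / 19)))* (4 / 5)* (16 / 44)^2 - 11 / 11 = -181 / 245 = -0.74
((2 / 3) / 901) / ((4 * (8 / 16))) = 1 / 2703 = 0.00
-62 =-62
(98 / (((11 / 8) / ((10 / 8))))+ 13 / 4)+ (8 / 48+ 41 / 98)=601045 / 6468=92.93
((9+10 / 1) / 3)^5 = 2476099 / 243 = 10189.71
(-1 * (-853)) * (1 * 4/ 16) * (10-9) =853/ 4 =213.25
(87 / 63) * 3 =29 / 7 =4.14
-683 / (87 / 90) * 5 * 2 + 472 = -191212 / 29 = -6593.52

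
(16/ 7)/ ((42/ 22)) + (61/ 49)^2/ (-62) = 523525/ 446586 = 1.17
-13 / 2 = -6.50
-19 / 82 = -0.23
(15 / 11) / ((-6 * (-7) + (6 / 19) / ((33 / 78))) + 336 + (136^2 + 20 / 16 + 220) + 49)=1140 / 16005217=0.00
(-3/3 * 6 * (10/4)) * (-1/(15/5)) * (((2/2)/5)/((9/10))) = 10/9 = 1.11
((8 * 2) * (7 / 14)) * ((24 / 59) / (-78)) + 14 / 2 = 5337 / 767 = 6.96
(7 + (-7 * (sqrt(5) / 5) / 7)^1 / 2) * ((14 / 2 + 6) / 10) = 91 / 10 - 13 * sqrt(5) / 100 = 8.81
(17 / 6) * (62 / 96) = 527 / 288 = 1.83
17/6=2.83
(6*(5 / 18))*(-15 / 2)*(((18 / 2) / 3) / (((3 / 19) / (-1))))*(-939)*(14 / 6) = -1040725 / 2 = -520362.50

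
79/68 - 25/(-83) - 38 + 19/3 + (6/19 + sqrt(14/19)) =-9615179/321708 + sqrt(266)/19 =-29.03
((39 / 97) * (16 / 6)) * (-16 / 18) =-832 / 873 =-0.95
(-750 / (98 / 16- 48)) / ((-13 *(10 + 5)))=-80 / 871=-0.09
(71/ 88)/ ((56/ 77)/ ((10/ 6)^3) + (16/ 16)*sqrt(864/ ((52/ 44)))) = -115375/ 665477536 + 12203125*sqrt(858)/ 11978595648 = 0.03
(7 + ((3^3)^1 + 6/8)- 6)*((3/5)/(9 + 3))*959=1378.56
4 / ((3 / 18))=24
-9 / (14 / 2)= -9 / 7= -1.29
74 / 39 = 1.90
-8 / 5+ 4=12 / 5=2.40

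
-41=-41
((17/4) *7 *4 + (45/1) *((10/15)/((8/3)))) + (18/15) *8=2797/20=139.85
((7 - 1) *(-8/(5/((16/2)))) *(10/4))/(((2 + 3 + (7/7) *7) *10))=-8/5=-1.60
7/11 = 0.64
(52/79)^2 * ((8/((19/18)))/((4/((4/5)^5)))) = 99680256/370559375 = 0.27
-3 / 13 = -0.23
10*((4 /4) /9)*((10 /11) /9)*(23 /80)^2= 0.01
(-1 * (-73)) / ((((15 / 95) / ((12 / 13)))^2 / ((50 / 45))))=4216480 / 1521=2772.18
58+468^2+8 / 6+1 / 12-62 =2628257 / 12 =219021.42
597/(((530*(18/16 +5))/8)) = 19104/12985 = 1.47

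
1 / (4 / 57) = 57 / 4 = 14.25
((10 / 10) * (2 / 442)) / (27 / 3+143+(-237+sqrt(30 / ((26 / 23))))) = -1 / 18716 -sqrt(4485) / 20681180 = -0.00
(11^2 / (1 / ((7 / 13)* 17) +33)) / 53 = 14399 / 208820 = 0.07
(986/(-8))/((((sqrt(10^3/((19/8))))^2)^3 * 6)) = -0.00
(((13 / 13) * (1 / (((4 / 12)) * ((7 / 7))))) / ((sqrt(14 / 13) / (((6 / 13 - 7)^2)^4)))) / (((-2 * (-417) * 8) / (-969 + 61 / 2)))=-5114647154983203125 * sqrt(182) / 50797183458112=-1358350.16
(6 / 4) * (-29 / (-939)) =0.05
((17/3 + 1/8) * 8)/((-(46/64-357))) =4448/34203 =0.13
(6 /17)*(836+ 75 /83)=416778 /1411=295.38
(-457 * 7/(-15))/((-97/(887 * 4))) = -11350052/1455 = -7800.72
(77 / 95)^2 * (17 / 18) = 100793 / 162450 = 0.62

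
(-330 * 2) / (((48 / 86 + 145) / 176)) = -454080 / 569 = -798.03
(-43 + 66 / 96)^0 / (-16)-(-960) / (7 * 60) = 249 / 112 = 2.22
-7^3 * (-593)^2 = -120615607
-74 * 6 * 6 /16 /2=-333 /4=-83.25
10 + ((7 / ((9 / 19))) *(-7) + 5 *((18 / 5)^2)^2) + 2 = 841909 / 1125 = 748.36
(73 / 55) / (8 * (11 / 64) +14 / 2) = 584 / 3685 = 0.16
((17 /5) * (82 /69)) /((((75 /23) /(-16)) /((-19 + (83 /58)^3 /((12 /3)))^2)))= -1133345462278085 /171309116448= -6615.79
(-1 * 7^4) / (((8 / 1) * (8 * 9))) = -2401 / 576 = -4.17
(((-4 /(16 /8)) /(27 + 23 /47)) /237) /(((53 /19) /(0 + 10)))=-235 /213537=-0.00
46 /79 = 0.58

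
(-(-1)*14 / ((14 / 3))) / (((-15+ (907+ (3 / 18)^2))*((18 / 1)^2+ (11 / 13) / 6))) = 8424 / 811912979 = 0.00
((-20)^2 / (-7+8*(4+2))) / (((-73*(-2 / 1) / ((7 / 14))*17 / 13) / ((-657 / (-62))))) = 5850 / 21607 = 0.27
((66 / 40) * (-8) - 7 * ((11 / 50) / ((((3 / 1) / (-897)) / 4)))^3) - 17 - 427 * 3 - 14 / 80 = 15939150381037 / 125000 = 127513203.05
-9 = -9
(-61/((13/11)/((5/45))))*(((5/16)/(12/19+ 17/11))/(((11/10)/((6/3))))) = -63745/42588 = -1.50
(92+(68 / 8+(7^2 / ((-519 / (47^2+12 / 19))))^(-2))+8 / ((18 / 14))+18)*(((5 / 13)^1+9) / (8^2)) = 579542591311943563 / 31688737261376832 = 18.29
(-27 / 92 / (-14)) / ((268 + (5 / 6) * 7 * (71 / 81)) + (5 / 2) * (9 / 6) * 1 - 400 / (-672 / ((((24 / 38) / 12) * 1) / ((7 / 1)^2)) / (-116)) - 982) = -6108291 / 205490095126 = -0.00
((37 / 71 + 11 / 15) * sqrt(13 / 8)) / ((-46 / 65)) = -2171 * sqrt(26) / 4899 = -2.26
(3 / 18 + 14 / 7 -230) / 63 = -1367 / 378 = -3.62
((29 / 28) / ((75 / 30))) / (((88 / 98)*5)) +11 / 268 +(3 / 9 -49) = -21461447 / 442200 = -48.53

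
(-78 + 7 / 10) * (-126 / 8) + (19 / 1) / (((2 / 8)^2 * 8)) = 50219 / 40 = 1255.48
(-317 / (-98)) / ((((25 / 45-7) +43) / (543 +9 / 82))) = 127058355 / 2643844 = 48.06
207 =207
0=0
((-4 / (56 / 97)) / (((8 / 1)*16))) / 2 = -97 / 3584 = -0.03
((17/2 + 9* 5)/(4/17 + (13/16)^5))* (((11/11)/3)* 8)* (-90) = -15258877952/700419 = -21785.36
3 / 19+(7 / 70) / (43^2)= 55489 / 351310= 0.16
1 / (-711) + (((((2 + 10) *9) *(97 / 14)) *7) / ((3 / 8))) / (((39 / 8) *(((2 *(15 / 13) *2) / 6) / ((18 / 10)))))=119174951 / 17775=6704.64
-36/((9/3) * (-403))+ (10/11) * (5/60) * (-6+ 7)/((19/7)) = 29153/505362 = 0.06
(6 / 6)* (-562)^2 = 315844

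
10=10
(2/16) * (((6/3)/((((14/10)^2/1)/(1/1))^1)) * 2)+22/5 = 2281/490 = 4.66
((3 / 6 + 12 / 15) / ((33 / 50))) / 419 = 65 / 13827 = 0.00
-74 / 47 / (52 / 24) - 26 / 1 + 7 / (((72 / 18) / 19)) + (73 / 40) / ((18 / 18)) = 204033 / 24440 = 8.35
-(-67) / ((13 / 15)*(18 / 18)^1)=1005 / 13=77.31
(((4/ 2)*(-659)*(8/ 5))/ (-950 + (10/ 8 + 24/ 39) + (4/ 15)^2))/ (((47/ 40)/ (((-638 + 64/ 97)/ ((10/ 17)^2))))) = -3486.82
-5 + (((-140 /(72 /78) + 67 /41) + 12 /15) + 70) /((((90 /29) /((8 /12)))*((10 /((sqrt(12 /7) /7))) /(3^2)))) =-7.87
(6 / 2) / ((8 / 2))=3 / 4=0.75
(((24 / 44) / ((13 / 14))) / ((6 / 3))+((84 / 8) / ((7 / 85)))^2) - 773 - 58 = 8823411 / 572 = 15425.54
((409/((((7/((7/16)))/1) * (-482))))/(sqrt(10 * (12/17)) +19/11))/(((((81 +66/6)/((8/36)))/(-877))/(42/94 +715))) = 18.33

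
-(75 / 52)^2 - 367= -997993 / 2704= -369.08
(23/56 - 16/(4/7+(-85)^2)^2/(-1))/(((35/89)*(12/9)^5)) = 1272520881325269/5134480458096640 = 0.25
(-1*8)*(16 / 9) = -128 / 9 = -14.22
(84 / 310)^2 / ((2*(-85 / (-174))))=153468 / 2042125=0.08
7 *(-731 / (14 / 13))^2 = 90307009 / 28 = 3225250.32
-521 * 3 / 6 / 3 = -521 / 6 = -86.83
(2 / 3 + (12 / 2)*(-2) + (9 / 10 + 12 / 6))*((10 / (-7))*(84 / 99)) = 92 / 9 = 10.22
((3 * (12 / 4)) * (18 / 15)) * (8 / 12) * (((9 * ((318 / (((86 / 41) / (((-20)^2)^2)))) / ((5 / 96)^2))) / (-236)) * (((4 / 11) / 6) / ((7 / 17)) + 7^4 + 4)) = -1153588238631567360 / 195349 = -5905268205271.42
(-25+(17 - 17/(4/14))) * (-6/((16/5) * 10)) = 405/32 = 12.66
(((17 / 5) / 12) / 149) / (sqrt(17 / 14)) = 0.00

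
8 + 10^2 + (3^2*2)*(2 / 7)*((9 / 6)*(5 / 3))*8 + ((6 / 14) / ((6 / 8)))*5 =1496 / 7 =213.71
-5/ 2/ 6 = -5/ 12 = -0.42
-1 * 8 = -8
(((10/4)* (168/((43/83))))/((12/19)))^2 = 3046488025/1849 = 1647640.90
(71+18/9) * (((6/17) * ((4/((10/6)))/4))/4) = 657/170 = 3.86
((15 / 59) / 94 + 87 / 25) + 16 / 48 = 1587281 / 415950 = 3.82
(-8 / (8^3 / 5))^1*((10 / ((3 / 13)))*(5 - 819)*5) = 661375 / 48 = 13778.65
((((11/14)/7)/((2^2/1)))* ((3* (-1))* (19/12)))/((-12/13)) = 2717/18816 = 0.14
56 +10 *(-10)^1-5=-49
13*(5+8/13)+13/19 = 1400/19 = 73.68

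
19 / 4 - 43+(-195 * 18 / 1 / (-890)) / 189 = -95267 / 2492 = -38.23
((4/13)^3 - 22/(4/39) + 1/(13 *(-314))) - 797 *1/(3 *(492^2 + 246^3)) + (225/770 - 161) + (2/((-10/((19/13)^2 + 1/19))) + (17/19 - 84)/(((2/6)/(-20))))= 105602036983235307881/22903692961149000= 4610.70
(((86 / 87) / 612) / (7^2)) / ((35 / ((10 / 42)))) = 43 / 191758266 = 0.00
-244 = -244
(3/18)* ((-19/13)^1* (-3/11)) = 19/286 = 0.07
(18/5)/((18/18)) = 18/5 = 3.60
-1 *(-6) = 6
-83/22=-3.77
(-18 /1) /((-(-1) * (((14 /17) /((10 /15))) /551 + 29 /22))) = -3709332 /272105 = -13.63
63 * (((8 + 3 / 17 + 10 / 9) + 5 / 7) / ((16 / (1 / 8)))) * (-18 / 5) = -12051 / 680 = -17.72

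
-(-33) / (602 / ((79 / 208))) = 2607 / 125216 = 0.02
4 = 4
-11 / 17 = -0.65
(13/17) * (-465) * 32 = -193440/17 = -11378.82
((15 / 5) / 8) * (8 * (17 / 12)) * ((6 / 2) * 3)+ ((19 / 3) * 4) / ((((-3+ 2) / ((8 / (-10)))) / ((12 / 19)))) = 1021 / 20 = 51.05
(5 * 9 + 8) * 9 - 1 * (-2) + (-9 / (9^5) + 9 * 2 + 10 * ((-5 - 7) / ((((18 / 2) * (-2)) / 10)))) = 3698216 / 6561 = 563.67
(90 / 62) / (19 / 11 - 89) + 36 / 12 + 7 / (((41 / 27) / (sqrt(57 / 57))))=617655 / 81344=7.59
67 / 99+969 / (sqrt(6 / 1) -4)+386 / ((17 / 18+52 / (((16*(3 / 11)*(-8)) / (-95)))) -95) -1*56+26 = -2765526299 / 6765165 -969*sqrt(6) / 10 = -646.14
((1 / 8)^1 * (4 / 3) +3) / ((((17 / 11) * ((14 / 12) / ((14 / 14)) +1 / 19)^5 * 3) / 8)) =1788496212096 / 882110359883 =2.03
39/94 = 0.41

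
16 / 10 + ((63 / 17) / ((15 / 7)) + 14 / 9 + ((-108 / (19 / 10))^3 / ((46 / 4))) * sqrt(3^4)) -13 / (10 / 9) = -34694113412239 / 241368210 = -143739.37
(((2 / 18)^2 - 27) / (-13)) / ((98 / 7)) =1093 / 7371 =0.15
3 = 3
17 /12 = 1.42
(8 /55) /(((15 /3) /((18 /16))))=9 /275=0.03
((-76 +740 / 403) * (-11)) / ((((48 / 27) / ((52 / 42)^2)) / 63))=9616464 / 217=44315.50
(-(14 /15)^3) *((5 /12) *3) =-686 /675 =-1.02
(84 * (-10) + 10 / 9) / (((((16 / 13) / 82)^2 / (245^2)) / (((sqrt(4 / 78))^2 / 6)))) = -1910403887.68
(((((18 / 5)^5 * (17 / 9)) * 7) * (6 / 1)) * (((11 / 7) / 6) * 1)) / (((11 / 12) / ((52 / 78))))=28553472 / 3125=9137.11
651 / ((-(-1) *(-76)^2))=651 / 5776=0.11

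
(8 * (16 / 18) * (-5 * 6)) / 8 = -80 / 3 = -26.67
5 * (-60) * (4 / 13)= -1200 / 13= -92.31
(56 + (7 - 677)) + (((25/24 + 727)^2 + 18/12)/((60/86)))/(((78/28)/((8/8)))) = 91690391053/336960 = 272110.61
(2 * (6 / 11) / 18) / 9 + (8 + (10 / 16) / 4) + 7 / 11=83629 / 9504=8.80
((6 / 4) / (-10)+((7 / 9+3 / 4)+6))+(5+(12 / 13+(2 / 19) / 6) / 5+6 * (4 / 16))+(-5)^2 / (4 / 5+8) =16.91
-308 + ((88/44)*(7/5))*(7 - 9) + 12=-1508/5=-301.60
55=55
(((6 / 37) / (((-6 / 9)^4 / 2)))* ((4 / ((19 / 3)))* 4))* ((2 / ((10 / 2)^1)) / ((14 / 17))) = 49572 / 24605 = 2.01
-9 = -9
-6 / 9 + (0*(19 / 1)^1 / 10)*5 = -0.67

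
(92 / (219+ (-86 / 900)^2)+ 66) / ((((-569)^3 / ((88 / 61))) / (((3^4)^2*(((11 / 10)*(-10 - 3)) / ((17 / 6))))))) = 66329071826413968 / 3851058571993333735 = 0.02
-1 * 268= -268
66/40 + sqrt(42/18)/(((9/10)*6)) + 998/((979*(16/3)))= 5*sqrt(21)/81 + 72099/39160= 2.12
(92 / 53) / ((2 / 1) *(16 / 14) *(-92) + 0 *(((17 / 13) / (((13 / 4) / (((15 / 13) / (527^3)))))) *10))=-0.01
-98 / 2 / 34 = -49 / 34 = -1.44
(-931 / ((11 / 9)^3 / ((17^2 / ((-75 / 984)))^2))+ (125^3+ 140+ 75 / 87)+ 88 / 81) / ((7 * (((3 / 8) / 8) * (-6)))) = 458287327736815354048 / 123106685625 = 3722684315.72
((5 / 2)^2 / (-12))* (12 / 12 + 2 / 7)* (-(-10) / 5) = -75 / 56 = -1.34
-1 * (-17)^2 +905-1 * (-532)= 1148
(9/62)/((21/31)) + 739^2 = 7645697/14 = 546121.21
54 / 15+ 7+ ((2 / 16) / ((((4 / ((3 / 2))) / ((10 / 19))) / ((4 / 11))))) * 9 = 89291 / 8360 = 10.68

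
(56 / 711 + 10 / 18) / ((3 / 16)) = 7216 / 2133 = 3.38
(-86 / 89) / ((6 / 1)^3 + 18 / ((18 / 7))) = -86 / 19847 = -0.00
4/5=0.80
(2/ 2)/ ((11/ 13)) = 13/ 11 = 1.18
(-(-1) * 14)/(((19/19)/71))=994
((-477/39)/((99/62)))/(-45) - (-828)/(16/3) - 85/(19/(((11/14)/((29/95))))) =2255812697/15675660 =143.91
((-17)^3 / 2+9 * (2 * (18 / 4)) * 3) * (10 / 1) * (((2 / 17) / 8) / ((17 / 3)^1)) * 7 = -464835 / 1156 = -402.11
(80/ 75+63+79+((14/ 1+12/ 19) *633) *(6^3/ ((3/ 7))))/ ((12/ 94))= 31264499029/ 855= 36566665.53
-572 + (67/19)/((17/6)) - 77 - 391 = -335518/323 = -1038.76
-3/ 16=-0.19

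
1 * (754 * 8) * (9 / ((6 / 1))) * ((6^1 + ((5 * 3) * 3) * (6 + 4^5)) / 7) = 419429088 / 7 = 59918441.14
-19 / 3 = -6.33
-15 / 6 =-5 / 2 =-2.50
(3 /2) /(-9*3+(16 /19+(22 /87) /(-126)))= -312417 /5448532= -0.06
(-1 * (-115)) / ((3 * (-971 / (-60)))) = 2300 / 971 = 2.37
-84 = -84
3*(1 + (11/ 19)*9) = 354/ 19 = 18.63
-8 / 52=-2 / 13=-0.15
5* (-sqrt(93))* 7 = -337.53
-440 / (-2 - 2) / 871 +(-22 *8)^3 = -4748496786 / 871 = -5451775.87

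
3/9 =1/3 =0.33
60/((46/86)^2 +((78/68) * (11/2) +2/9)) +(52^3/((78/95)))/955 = 831553576592/4420237173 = 188.12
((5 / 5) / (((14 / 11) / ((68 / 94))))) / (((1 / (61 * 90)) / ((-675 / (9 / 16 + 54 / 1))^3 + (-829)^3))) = -76259885469454295730 / 42895631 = -1777800761794.47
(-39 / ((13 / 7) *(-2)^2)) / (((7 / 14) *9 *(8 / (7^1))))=-49 / 48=-1.02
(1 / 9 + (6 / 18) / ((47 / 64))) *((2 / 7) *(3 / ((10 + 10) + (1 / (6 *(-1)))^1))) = 956 / 39151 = 0.02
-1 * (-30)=30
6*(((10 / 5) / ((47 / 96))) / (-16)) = -72 / 47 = -1.53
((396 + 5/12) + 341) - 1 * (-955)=20309/12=1692.42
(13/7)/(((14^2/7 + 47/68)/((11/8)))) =2431/27314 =0.09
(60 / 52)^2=225 / 169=1.33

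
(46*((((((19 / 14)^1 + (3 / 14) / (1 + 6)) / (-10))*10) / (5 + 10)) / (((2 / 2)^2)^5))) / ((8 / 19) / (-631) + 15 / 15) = -37501592 / 8806035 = -4.26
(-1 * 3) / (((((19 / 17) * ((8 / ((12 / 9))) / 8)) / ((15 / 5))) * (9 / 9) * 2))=-102 / 19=-5.37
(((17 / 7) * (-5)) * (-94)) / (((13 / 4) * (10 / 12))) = 38352 / 91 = 421.45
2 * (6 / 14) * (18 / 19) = 108 / 133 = 0.81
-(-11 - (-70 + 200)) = 141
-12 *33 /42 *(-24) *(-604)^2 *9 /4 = 1300204224 /7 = 185743460.57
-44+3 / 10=-437 / 10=-43.70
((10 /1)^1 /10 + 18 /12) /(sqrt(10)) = sqrt(10) /4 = 0.79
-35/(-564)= 35/564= 0.06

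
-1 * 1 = -1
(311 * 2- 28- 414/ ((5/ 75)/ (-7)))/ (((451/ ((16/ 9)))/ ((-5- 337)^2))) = 9162491904/ 451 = 20315946.57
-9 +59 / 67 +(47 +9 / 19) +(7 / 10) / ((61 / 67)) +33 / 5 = 7256383 / 155306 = 46.72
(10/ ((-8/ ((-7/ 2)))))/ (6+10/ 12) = 105/ 164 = 0.64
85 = 85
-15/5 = -3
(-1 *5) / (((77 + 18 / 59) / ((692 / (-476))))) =51035 / 542759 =0.09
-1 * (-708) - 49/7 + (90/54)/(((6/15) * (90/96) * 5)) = 6317/9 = 701.89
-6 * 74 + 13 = -431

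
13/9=1.44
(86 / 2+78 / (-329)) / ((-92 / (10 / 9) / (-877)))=61692565 / 136206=452.94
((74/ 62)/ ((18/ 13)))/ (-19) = -481/ 10602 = -0.05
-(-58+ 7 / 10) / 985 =573 / 9850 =0.06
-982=-982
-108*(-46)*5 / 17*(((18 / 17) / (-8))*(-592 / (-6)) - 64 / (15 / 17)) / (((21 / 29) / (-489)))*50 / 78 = 203395246800 / 3757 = 54137675.49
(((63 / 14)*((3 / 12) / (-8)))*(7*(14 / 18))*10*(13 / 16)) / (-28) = 455 / 2048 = 0.22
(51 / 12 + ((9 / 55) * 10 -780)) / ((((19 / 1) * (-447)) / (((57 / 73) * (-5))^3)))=-13833023625 / 2550395452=-5.42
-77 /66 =-7 /6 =-1.17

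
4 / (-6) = -2 / 3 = -0.67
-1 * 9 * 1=-9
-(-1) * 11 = 11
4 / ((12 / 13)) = 13 / 3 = 4.33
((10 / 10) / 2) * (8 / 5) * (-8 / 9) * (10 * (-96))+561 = 3731 / 3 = 1243.67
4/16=1/4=0.25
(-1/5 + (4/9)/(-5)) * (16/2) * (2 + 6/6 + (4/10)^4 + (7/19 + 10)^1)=-5513872/178125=-30.96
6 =6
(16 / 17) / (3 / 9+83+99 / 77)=336 / 30209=0.01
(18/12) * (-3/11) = -9/22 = -0.41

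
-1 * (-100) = 100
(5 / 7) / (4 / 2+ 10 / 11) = 0.25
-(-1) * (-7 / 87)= -7 / 87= -0.08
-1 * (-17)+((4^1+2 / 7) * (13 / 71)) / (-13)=8419 / 497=16.94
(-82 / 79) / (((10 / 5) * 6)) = -41 / 474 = -0.09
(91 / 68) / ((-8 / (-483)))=43953 / 544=80.80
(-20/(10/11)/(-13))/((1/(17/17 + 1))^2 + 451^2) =88/10576865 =0.00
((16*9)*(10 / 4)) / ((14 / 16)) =2880 / 7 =411.43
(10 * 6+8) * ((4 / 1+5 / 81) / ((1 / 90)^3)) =201348000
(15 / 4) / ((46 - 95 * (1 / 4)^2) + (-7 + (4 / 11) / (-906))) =0.11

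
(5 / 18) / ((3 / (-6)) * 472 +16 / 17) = -85 / 71928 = -0.00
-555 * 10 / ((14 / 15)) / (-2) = 41625 / 14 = 2973.21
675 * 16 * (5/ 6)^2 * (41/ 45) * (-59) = -1209500/ 3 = -403166.67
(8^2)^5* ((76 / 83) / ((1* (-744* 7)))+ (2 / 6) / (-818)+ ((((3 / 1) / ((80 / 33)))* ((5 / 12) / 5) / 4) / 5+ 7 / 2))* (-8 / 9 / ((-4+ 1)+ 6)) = -616004085996322816 / 552487425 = -1114964898.97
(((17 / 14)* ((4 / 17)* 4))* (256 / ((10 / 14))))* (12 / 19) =24576 / 95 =258.69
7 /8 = 0.88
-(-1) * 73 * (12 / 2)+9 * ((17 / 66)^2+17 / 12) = 54613 / 121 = 451.35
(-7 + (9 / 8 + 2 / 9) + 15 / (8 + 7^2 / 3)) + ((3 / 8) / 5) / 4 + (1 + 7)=313511 / 105120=2.98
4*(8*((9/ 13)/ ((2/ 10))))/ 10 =144/ 13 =11.08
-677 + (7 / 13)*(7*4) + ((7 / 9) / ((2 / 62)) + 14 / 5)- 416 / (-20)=-359314 / 585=-614.21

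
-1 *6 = -6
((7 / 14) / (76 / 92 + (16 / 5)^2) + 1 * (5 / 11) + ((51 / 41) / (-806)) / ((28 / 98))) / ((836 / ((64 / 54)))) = 4573490858 / 6526097554977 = 0.00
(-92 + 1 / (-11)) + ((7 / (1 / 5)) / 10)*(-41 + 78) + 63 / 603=55295 / 1474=37.51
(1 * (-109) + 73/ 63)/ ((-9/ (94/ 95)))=638636/ 53865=11.86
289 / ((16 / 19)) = 5491 / 16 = 343.19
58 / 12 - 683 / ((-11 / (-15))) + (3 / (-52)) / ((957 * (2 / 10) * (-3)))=-15369283 / 16588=-926.53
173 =173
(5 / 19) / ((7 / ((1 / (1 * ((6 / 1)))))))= 5 / 798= 0.01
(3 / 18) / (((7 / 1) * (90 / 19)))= 0.01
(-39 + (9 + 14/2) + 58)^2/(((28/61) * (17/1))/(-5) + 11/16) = -5978000/4261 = -1402.96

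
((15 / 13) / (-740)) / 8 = -3 / 15392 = -0.00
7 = 7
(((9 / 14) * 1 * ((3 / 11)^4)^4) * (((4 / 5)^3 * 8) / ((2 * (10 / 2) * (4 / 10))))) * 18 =446308403328 / 40206013630625640875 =0.00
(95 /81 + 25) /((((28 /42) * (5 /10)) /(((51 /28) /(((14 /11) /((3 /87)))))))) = 49555 /12789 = 3.87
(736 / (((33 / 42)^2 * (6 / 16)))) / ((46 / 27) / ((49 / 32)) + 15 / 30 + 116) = 1017870336 / 37655563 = 27.03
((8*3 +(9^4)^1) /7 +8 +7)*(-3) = -20070 /7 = -2867.14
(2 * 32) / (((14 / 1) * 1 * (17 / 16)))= 4.30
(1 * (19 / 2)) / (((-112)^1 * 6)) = -19 / 1344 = -0.01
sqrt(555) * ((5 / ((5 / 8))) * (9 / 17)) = 72 * sqrt(555) / 17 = 99.78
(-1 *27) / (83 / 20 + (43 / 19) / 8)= -6840 / 1123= -6.09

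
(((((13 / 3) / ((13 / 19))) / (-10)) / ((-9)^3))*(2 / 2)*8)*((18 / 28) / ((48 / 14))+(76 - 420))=-104519 / 43740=-2.39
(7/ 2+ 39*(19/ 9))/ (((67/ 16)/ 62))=255440/ 201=1270.85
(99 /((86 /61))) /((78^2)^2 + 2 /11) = 66429 /35016243148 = 0.00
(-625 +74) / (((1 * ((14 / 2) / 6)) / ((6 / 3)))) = -6612 / 7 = -944.57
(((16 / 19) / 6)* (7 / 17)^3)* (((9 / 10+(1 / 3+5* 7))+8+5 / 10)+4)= 117992 / 247095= 0.48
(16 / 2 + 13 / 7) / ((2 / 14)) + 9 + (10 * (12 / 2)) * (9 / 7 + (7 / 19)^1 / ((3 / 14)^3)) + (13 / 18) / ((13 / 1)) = 638865 / 266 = 2401.75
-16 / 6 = -8 / 3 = -2.67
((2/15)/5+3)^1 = 227/75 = 3.03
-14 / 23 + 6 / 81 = -332 / 621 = -0.53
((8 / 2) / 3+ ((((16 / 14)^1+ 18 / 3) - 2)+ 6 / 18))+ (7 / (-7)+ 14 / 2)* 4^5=129167 / 21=6150.81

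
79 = 79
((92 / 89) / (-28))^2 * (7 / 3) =529 / 166341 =0.00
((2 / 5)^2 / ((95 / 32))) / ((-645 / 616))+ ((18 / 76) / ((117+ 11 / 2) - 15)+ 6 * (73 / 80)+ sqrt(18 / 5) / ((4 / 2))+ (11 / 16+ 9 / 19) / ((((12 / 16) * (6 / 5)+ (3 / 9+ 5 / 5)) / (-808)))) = -340487788153 / 821085000+ 3 * sqrt(10) / 10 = -413.73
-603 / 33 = -201 / 11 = -18.27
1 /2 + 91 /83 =265 /166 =1.60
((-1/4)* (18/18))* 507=-507/4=-126.75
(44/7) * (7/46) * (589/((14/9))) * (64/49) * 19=70906176/7889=8987.98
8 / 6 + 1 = 7 / 3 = 2.33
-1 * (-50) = 50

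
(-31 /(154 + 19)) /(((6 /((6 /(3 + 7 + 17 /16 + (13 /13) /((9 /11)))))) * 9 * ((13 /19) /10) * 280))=-2356 /27849367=-0.00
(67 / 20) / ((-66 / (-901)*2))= 60367 / 2640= 22.87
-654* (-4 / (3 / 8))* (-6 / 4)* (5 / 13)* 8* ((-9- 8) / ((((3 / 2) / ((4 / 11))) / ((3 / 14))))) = 28433.65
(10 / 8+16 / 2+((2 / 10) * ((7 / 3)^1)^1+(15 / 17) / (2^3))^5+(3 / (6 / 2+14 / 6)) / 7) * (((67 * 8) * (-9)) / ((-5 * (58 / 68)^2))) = 155663823134778729133 / 12494662992000000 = 12458.43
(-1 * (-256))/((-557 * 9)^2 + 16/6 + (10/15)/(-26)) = 4992/490038347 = 0.00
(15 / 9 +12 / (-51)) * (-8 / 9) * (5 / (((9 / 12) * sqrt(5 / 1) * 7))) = -2336 * sqrt(5) / 9639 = -0.54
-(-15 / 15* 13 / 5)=13 / 5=2.60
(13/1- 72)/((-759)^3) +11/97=4809705992/42412811463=0.11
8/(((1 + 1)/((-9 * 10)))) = -360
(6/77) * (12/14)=36/539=0.07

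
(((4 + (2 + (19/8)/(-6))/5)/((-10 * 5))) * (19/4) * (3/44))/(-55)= 19703/38720000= 0.00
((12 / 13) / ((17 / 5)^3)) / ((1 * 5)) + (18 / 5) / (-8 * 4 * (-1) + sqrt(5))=38317044 / 325412555 - 18 * sqrt(5) / 5095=0.11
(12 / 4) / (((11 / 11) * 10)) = 3 / 10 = 0.30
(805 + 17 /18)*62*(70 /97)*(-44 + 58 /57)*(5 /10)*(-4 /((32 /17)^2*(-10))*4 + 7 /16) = -2194247943475 /3184704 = -688995.88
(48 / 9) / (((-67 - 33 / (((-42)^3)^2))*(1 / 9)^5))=-576216596358144 / 122588375627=-4700.42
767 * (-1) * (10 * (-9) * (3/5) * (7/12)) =48321/2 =24160.50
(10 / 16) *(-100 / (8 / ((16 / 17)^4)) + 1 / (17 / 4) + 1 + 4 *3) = 2.14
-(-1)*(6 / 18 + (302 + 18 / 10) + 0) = 4562 / 15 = 304.13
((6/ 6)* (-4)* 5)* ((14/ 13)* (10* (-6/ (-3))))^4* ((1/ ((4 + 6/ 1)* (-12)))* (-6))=-6146560000/ 28561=-215208.15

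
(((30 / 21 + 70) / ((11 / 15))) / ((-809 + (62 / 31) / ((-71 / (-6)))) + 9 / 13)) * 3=-5191875 / 14358806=-0.36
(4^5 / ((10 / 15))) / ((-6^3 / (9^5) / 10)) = -4199040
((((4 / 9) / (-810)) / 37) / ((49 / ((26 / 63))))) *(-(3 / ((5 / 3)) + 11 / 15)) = 1976 / 6244923825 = 0.00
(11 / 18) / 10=11 / 180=0.06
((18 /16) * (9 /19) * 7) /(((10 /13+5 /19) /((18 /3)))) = 7371 /340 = 21.68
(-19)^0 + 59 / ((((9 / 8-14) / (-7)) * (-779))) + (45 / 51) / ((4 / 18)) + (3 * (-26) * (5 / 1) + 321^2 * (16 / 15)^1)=1493957255501 / 13640290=109525.33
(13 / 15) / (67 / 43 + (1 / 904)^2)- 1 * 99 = -80852146031 / 821302725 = -98.44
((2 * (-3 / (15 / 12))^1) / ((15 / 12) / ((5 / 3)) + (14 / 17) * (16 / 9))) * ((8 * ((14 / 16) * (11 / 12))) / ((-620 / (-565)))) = -2662506 / 210025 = -12.68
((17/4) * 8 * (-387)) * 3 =-39474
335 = 335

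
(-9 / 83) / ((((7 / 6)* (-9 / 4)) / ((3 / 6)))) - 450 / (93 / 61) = -5315778 / 18011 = -295.14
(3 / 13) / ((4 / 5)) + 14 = 14.29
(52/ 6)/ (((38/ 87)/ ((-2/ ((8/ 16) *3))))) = -1508/ 57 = -26.46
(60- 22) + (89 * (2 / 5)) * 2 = 546 / 5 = 109.20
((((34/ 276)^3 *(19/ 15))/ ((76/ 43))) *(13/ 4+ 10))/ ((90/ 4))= 11196727/ 14191588800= 0.00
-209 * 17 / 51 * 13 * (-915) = 828685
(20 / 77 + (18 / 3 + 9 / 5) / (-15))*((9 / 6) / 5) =-0.08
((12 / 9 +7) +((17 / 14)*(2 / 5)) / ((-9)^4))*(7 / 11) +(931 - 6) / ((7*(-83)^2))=92615349041 / 17401510665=5.32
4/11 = 0.36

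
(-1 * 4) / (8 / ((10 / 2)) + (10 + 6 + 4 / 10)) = -2 / 9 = -0.22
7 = 7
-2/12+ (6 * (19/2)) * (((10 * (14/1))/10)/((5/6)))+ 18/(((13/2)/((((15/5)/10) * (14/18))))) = 373651/390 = 958.08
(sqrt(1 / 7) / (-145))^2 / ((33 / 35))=1 / 138765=0.00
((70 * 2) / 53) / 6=70 / 159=0.44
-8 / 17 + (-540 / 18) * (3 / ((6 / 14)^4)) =-408242 / 153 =-2668.25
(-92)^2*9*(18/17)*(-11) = -15082848/17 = -887226.35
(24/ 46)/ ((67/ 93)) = 0.72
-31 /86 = -0.36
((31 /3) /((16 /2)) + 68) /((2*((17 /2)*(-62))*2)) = -1663 /50592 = -0.03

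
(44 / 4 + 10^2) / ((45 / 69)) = 851 / 5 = 170.20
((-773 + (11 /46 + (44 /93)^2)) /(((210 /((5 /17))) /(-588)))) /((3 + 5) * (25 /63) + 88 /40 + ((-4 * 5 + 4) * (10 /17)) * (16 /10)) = -75302452015 /1146239477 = -65.70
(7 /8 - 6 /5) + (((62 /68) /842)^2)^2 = -1091484064555498011 /3358412506338817280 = -0.32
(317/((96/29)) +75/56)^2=4257693001/451584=9428.35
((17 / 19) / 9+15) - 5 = 1727 / 171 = 10.10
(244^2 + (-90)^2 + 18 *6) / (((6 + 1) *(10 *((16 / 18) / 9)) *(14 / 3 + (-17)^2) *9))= 114318 / 30835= 3.71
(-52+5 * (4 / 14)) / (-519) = 118 / 1211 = 0.10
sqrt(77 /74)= 1.02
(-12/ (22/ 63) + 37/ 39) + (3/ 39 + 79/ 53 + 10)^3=16345960255645/ 10793731377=1514.39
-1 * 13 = -13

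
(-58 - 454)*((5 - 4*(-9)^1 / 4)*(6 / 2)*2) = -43008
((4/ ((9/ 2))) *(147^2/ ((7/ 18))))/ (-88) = -6174/ 11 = -561.27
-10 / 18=-5 / 9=-0.56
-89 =-89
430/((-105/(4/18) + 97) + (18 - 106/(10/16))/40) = -43000/37929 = -1.13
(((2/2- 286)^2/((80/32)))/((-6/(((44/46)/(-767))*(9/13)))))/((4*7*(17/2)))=536085/27290627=0.02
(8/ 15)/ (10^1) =4/ 75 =0.05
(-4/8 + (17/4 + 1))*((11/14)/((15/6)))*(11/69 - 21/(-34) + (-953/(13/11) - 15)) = -5230619801/4269720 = -1225.05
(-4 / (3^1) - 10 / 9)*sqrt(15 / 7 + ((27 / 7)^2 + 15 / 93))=-10.13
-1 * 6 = -6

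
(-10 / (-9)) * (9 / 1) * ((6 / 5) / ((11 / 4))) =48 / 11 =4.36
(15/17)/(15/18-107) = -90/10829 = -0.01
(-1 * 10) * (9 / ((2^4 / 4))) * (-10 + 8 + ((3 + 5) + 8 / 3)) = -195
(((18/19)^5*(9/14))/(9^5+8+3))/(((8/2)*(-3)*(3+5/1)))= -177147/2047337697160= -0.00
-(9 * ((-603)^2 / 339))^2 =-1189903543929 / 12769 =-93186901.40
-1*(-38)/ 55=38/ 55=0.69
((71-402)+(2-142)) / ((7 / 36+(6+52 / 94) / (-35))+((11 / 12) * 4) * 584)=-3984660 / 18115741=-0.22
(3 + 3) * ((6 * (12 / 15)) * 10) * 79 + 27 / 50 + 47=1139977 / 50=22799.54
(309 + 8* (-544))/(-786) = 5.14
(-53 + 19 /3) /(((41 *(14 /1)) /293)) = -2930 /123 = -23.82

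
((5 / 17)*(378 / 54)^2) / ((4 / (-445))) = -109025 / 68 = -1603.31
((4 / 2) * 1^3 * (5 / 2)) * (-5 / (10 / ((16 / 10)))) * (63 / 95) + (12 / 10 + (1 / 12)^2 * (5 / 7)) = -138629 / 95760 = -1.45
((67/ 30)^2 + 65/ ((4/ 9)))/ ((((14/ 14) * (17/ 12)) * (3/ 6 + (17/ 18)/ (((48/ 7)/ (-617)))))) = -39200832/ 31021175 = -1.26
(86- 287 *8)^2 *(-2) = -9768200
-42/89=-0.47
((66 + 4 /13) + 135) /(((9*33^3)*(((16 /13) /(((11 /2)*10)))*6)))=13085 /2822688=0.00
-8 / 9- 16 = -152 / 9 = -16.89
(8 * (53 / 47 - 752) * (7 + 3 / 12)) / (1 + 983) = -1023439 / 23124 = -44.26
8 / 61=0.13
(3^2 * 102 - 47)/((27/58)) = 50518/27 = 1871.04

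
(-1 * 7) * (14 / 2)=-49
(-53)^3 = -148877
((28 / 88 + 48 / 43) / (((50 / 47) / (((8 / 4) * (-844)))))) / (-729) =26914738 / 8620425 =3.12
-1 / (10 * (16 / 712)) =-89 / 20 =-4.45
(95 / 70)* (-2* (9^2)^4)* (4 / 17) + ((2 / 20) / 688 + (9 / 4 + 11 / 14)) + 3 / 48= -22508266939791 / 818720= -27492020.40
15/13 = 1.15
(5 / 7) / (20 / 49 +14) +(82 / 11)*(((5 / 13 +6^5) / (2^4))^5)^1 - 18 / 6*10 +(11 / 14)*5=1069700073498693955705303073323 / 5291174806421504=202166836786507.00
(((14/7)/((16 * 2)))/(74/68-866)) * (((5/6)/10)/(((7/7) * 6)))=-17/16938432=-0.00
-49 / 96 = -0.51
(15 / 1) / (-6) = -5 / 2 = -2.50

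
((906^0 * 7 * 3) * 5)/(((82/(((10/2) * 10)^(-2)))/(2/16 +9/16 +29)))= 399/26240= 0.02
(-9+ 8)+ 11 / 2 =9 / 2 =4.50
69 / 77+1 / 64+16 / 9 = 119285 / 44352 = 2.69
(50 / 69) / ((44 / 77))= 175 / 138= 1.27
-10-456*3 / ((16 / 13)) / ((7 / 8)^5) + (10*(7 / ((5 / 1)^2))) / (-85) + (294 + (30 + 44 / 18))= -118971667282 / 64286775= -1850.64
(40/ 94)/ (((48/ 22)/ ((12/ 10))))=11/ 47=0.23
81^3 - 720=530721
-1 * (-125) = 125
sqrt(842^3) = 842*sqrt(842) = 24432.51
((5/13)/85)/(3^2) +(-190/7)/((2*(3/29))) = -131.19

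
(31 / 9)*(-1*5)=-17.22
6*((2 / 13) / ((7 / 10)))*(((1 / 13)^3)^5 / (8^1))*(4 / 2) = 30 / 4657916264282258887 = 0.00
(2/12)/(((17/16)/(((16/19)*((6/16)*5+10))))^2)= 14.76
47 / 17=2.76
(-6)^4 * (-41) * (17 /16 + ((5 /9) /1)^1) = -85977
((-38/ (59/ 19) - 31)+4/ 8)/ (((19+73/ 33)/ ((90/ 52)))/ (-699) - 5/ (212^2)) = 23526879028488/ 9713416325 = 2422.10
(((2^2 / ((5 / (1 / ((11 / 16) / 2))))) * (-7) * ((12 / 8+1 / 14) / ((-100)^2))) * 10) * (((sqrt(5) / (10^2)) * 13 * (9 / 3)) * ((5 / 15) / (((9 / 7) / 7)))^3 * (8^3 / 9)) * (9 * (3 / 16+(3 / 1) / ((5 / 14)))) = -44830857344 * sqrt(5) / 170859375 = -586.71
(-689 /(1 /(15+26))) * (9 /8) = -254241 /8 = -31780.12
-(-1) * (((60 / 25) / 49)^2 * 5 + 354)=354.01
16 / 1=16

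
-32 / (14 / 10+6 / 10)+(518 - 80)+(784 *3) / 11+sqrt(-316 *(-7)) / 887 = 2 *sqrt(553) / 887+6994 / 11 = 635.87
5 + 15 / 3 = 10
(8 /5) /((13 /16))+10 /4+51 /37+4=47367 /4810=9.85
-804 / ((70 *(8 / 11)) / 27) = -59697 / 140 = -426.41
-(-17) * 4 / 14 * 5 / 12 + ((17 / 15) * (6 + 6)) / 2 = 1853 / 210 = 8.82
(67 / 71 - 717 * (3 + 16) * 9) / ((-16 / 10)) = 21762575 / 284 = 76628.79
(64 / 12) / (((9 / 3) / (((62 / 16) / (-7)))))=-62 / 63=-0.98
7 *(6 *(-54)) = -2268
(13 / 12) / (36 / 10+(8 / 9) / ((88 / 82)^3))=519090 / 2069581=0.25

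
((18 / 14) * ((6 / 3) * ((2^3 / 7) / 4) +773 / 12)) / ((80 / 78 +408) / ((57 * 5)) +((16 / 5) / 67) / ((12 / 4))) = 2439206757 / 42361088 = 57.58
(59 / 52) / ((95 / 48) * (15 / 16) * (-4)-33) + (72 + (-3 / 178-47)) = 149389025 / 5986318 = 24.96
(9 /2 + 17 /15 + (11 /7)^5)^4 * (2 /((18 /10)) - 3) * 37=-2179040601884215987451039003669 /581685621309591487290000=-3746079.54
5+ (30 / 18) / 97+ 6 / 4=3793 / 582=6.52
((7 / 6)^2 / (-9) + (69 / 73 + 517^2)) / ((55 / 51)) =107472949519 / 433620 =247850.54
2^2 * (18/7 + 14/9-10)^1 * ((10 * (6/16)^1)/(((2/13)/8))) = -96200/21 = -4580.95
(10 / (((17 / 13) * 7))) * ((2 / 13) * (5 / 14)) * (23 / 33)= 1150 / 27489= 0.04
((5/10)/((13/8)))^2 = 0.09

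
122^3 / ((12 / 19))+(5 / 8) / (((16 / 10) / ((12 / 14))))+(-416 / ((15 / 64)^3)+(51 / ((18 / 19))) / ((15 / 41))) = 2149253923829 / 756000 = 2842928.47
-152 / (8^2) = -19 / 8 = -2.38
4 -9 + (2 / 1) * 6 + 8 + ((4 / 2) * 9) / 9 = 17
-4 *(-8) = 32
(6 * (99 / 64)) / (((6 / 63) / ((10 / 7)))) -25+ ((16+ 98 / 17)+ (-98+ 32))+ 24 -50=23927 / 544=43.98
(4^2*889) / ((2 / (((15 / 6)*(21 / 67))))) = 5572.84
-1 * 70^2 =-4900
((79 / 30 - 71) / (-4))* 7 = 14357 / 120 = 119.64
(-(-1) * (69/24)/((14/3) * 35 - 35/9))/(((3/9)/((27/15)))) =0.10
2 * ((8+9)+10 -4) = 46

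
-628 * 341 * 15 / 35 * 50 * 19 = -610321800 / 7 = -87188828.57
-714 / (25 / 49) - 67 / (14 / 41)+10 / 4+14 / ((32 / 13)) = -4444907 / 2800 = -1587.47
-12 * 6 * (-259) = 18648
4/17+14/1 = 242/17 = 14.24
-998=-998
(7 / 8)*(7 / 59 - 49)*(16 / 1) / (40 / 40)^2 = -40376 / 59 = -684.34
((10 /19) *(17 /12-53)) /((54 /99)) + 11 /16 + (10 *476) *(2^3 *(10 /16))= 64982501 /2736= 23750.91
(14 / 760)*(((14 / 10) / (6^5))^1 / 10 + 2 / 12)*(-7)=-3175543 / 147744000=-0.02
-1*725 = -725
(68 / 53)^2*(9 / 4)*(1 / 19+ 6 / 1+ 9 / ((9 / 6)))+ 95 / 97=236174297 / 5176987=45.62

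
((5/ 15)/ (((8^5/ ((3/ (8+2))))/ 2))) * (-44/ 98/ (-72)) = 11/ 289013760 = 0.00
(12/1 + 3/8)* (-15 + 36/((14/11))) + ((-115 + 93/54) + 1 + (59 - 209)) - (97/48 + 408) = -511951/1008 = -507.89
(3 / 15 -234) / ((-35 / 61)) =10187 / 25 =407.48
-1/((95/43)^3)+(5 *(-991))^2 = 21050292354868/857375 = 24552024.91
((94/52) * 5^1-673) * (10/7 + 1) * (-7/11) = 1026.12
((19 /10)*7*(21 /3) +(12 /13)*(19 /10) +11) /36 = 1529 /520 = 2.94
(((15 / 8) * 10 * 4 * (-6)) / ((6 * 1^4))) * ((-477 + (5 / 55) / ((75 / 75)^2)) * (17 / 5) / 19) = 1337730 / 209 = 6400.62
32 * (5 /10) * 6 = 96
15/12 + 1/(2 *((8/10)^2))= 65/32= 2.03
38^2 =1444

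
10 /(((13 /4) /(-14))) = -43.08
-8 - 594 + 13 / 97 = -58381 / 97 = -601.87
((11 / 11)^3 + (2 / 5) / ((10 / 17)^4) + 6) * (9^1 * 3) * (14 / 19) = 48860469 / 237500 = 205.73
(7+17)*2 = 48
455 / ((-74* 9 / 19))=-8645 / 666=-12.98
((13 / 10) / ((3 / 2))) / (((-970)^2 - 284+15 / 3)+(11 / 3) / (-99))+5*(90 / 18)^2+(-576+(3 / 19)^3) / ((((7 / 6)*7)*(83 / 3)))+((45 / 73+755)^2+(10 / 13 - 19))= 571060.42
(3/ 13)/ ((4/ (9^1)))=27/ 52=0.52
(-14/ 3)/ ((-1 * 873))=14/ 2619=0.01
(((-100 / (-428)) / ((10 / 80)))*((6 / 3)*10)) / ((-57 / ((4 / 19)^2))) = -64000 / 2201739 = -0.03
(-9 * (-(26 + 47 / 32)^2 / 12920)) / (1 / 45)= 62583921 / 2646016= 23.65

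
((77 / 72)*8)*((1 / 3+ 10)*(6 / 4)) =2387 / 18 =132.61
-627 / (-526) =627 / 526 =1.19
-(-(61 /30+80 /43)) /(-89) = -0.04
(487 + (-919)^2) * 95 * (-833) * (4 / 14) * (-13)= 248384958640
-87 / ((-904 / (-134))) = -5829 / 452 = -12.90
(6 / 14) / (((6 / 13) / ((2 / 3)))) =13 / 21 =0.62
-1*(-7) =7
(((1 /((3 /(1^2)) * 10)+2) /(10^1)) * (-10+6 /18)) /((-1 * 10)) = 1769 /9000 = 0.20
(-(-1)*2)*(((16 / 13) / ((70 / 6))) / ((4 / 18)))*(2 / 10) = 432 / 2275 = 0.19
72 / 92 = 18 / 23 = 0.78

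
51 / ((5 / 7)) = 357 / 5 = 71.40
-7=-7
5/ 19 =0.26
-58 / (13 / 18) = -1044 / 13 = -80.31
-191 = -191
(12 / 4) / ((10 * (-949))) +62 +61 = 123.00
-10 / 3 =-3.33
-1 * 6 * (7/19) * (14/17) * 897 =-527436/323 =-1632.93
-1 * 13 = -13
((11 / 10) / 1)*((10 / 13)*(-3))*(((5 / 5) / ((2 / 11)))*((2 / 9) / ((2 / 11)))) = -1331 / 78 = -17.06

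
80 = 80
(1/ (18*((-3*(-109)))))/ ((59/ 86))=43/ 173637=0.00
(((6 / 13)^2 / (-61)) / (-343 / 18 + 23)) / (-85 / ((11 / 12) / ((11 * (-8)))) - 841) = -648 / 5357061541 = -0.00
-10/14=-5/7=-0.71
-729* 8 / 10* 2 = -5832 / 5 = -1166.40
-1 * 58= -58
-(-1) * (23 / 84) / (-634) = -0.00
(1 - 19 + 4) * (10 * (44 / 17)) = -6160 / 17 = -362.35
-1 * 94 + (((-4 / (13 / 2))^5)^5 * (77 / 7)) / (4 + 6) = -94.00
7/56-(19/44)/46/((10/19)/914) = -20464/1265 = -16.18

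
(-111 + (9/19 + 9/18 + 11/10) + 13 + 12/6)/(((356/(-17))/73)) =11073443/33820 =327.42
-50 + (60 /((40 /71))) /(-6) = -271 /4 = -67.75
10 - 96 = -86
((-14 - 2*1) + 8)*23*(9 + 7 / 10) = -8924 / 5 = -1784.80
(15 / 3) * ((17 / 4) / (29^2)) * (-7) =-595 / 3364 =-0.18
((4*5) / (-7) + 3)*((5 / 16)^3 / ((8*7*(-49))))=-125 / 78675968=-0.00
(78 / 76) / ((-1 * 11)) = -39 / 418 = -0.09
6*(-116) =-696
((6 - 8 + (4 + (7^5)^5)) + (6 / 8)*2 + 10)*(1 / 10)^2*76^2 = 1936503086794765316784802 / 25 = 77460123471790612671392.08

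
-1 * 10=-10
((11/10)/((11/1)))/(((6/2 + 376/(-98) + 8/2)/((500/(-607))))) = -490/18817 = -0.03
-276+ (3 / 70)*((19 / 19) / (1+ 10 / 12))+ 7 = -103556 / 385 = -268.98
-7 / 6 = -1.17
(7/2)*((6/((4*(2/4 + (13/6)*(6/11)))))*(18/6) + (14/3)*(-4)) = -12425/222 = -55.97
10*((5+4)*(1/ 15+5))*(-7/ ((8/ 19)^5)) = -987963501/ 4096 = -241202.03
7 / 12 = 0.58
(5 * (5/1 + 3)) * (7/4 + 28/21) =370/3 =123.33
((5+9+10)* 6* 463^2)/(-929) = -30869136/929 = -33228.35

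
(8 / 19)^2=64 / 361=0.18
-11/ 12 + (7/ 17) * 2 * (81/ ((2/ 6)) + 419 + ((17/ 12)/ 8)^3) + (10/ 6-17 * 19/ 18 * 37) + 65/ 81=-2644368635/ 22560768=-117.21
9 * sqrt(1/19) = 9 * sqrt(19)/19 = 2.06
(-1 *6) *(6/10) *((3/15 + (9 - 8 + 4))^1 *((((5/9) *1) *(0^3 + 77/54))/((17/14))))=-28028/2295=-12.21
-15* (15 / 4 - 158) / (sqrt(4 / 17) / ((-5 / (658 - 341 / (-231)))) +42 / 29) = -11318272170975* sqrt(17) / 1289734185728 - 1056382590375 / 1289734185728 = -37.00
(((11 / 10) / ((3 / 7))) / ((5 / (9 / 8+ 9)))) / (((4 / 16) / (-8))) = -166.32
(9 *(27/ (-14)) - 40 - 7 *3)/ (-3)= 1097/ 42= 26.12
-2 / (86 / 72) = -72 / 43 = -1.67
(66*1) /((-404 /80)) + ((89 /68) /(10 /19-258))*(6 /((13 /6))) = -1428631359 /109194332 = -13.08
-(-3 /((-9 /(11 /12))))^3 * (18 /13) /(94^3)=-1331 /27987358464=-0.00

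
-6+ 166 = 160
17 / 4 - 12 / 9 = 35 / 12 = 2.92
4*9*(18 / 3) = 216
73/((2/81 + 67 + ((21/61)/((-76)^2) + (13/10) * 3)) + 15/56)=72917696880/71112342709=1.03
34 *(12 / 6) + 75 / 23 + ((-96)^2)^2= 1953498727 / 23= 84934727.26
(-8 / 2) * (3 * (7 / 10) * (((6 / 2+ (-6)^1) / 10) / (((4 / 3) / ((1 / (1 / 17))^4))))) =15785469 / 100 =157854.69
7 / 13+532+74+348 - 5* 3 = 12214 / 13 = 939.54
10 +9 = 19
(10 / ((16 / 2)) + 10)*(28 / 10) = 63 / 2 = 31.50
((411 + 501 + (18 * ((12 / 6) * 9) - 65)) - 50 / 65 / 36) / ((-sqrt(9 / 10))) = -274009 * sqrt(10) / 702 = -1234.32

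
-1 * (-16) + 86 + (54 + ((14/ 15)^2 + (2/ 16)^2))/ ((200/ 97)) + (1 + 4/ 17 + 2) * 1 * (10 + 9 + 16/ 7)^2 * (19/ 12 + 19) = 72692705085569/ 2399040000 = 30300.75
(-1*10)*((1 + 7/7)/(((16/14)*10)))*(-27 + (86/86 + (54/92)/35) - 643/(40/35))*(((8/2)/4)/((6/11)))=41697007/22080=1888.45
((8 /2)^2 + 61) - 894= -817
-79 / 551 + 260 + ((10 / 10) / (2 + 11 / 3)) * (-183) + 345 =5363193 / 9367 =572.56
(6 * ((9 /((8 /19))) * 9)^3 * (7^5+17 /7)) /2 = 643366003899681 /1792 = 359021207533.30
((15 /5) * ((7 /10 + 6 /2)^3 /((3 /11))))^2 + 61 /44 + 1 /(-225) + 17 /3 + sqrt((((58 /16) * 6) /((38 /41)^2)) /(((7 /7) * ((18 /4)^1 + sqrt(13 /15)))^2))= 310460.87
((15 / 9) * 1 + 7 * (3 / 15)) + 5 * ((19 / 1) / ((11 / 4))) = 6206 / 165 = 37.61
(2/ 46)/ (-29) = -1/ 667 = -0.00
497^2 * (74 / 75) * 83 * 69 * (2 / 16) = 17446986697 / 100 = 174469866.97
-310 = -310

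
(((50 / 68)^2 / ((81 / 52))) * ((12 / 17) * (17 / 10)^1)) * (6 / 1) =6500 / 2601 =2.50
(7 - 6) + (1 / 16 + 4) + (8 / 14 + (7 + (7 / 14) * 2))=1527 / 112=13.63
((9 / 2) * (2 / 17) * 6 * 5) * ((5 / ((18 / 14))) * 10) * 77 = 808500 / 17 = 47558.82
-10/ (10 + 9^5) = -0.00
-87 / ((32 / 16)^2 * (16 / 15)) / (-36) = 145 / 256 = 0.57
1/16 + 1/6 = 11/48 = 0.23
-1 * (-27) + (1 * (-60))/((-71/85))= 7017/71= 98.83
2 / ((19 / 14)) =28 / 19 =1.47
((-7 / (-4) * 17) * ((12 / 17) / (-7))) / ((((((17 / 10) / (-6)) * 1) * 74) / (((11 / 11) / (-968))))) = -45 / 304436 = -0.00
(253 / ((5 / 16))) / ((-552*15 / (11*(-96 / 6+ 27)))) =-2662 / 225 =-11.83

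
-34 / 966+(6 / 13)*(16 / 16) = 2677 / 6279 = 0.43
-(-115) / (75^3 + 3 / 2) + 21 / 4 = 17719733 / 3375012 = 5.25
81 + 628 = 709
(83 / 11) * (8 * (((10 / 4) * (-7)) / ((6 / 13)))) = -75530 / 33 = -2288.79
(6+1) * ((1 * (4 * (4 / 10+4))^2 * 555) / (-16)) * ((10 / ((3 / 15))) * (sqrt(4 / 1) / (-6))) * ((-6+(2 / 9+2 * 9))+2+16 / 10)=178506944 / 9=19834104.89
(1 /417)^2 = 1 /173889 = 0.00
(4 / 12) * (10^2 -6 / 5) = 494 / 15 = 32.93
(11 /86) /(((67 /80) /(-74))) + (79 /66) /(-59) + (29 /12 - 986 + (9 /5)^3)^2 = 4021815684952708201 /4206980250000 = 955986.35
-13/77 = -0.17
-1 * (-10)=10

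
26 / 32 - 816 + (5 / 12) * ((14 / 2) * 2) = -38849 / 48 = -809.35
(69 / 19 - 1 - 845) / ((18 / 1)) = -5335 / 114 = -46.80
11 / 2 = 5.50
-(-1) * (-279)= -279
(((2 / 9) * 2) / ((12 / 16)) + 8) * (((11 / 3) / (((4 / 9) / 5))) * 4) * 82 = 1046320 / 9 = 116257.78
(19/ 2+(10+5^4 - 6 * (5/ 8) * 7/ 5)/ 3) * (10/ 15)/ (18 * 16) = 2633/ 5184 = 0.51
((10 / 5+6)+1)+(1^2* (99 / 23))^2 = 14562 / 529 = 27.53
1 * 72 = 72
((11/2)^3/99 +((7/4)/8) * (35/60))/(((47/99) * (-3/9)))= -68739/6016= -11.43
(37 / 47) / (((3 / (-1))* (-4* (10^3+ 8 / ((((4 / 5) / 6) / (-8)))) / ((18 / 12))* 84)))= 37 / 16423680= 0.00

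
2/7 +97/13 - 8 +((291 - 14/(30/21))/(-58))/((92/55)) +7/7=-522279/242788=-2.15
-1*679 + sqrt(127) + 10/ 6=-2032/ 3 + sqrt(127)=-666.06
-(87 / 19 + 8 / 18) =-859 / 171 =-5.02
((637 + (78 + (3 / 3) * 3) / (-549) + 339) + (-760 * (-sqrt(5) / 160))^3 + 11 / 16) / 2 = 953103 / 1952 + 34295 * sqrt(5) / 128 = 1087.38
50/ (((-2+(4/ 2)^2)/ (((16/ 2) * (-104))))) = -20800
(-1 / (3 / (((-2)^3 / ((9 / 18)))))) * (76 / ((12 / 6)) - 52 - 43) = -304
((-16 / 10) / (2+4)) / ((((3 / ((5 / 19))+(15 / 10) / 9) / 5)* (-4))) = 10 / 347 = 0.03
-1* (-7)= 7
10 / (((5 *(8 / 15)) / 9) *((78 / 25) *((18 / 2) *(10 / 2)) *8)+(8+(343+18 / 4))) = 100 / 6883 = 0.01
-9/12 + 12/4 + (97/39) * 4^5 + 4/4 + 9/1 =2559.12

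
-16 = -16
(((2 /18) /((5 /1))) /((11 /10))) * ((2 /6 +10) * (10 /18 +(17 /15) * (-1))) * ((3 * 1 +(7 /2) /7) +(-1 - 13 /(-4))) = -9269 /13365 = -0.69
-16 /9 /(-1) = 16 /9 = 1.78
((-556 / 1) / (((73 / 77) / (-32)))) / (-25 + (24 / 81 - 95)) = -1155924 / 7373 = -156.78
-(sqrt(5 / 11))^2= -5 / 11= -0.45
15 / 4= 3.75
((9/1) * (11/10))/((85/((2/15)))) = 33/2125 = 0.02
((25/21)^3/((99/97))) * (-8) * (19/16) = -15.70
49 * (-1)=-49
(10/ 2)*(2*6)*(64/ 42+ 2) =1480/ 7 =211.43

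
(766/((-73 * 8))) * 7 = -2681/292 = -9.18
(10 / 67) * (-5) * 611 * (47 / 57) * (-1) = 1435850 / 3819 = 375.98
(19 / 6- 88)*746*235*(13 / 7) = -580013135 / 21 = -27619673.10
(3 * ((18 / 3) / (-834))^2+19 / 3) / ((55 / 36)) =4405296 / 1062655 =4.15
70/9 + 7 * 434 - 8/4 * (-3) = 27466/9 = 3051.78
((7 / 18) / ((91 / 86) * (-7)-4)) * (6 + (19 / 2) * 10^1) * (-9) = 30401 / 981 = 30.99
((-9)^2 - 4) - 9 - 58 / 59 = 3954 / 59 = 67.02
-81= -81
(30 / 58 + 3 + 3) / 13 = 189 / 377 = 0.50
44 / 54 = 22 / 27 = 0.81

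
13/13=1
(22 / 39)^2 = 484 / 1521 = 0.32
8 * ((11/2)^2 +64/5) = 1722/5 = 344.40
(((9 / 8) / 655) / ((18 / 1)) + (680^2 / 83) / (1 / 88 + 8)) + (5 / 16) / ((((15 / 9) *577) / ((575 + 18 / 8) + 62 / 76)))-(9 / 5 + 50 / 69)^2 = 29413560333099657613 / 42677092501012800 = 689.21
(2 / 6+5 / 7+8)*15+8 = 1006 / 7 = 143.71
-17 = -17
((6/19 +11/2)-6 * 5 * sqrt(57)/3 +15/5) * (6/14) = -28.58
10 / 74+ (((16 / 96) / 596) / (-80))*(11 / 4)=5721193 / 42339840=0.14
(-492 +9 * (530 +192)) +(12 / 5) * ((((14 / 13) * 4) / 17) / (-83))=550839618 / 91715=6005.99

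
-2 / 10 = -1 / 5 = -0.20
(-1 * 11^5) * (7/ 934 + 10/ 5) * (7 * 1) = -2113794375/ 934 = -2263163.14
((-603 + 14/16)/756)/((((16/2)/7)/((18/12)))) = -4817/4608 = -1.05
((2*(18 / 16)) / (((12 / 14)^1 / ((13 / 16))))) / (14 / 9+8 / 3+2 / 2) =2457 / 6016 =0.41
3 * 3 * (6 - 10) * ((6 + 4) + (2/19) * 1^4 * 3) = -7056/19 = -371.37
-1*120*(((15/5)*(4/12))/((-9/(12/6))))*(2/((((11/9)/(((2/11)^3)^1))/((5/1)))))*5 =96000/14641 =6.56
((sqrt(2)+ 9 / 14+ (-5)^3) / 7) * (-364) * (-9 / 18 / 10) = -319.65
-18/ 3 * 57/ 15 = -114/ 5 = -22.80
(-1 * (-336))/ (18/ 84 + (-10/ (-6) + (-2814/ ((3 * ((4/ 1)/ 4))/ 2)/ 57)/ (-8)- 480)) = -16758/ 23641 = -0.71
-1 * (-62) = 62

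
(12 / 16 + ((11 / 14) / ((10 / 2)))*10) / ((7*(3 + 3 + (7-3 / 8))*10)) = 13 / 4949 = 0.00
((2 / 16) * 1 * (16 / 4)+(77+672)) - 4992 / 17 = 15499 / 34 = 455.85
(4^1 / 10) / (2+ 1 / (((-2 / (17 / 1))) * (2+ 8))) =8 / 23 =0.35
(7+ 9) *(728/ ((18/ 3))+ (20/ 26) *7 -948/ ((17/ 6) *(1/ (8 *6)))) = -169022752/ 663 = -254936.28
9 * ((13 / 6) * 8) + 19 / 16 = 2515 / 16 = 157.19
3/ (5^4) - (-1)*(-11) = -6872/ 625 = -11.00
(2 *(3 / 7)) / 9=2 / 21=0.10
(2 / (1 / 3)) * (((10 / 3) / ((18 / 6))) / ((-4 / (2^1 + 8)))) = -50 / 3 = -16.67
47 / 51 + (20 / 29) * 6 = 7483 / 1479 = 5.06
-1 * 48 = -48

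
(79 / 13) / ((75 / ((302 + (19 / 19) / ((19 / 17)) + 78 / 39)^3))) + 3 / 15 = 5119369301936 / 2229175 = 2296530.91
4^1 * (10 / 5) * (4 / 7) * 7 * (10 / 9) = 320 / 9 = 35.56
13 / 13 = 1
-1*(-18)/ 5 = 18/ 5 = 3.60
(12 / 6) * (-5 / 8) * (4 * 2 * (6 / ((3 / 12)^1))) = -240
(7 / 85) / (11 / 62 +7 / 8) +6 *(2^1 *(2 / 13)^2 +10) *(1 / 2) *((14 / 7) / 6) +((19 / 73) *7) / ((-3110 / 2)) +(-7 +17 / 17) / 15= 165547620515 / 17023912659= 9.72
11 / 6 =1.83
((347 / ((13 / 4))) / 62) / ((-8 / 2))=-347 / 806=-0.43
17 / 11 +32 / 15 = 607 / 165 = 3.68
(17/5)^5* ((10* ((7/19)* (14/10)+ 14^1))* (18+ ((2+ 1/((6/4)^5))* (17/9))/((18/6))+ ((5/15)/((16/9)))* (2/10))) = 19916606946064409/15582375000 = 1278149.64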